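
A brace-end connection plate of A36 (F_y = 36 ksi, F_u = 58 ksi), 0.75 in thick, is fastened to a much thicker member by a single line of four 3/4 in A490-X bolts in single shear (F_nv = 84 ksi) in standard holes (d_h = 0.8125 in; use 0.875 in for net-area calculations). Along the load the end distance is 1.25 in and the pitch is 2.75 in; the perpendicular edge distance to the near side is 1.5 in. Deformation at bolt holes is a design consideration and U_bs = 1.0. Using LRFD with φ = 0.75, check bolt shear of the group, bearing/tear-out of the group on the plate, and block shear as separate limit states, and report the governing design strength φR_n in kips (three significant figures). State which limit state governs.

Bolt shear: A_b = π·0.75²/4 = 0.4418 in²; R_n = 84 × 0.4418 × 4 × 1 = 148.4 kips → 0.75 × 148.4 = 111 kips.
Bearing: edge l_c = 0.8438, r_n = 44.04 kips; interior l_c = 1.938, r_n = 78.3 kips; R_n = 44.04 + 3·78.3 = 278.9 kips → 209 kips.
Block shear: A_gv = 7.125, A_nv = 4.828, A_nt = 0.7969 in²; R_n = min(0.6F_uA_nv, 0.6F_yA_gv) + U_bs·F_u·A_nt = 200.1 kips → 150 kips.
Bolt shear governs: 111 kips.

111 kips (bolt shear governs)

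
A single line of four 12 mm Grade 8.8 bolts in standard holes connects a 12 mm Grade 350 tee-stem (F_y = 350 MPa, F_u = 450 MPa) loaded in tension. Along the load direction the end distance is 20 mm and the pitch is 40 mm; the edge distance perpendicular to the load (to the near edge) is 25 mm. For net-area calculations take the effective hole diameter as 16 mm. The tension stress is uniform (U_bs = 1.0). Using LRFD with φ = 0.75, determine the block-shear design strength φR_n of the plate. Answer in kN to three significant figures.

273 kN

Shear plane L_v = 20 + 3·40 = 140 mm; A_gv = 140 × 12 = 1680 mm².
A_nv = (140 − 3.5·16) × 12 = 1008 mm².
A_nt = (25 − 0.5·16) × 12 = 204 mm².
0.6 F_u A_nv = 272.2 kN; 0.6 F_y A_gv = 352.8 kN → shear rupture governs the shear term.
R_n = 272.2 + 1.0 × 450 × 204 / 1000 = 364 kN.
Design strength φR_n = 0.75 × 364 = 273 kN.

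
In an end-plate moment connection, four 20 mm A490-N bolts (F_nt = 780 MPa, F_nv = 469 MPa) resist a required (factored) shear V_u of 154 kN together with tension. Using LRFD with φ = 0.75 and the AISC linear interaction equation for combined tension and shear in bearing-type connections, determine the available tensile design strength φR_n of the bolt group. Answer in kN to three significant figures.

700 kN

A_b = π·20²/4 = 314.2 mm²; f_rv = 154 × 1000 / (4 × 314.2) = 122.5 MPa.
F'_nt = 1.3 F_nt − (F_nt / φF_nv) f_rv = 1.3·780 − (780/(0.75·469))·122.5 = 742.2 MPa, capped at F_nt → F'_nt = 742.2 MPa.
R_n = F'_nt · A_b · n = 742.2 × 314.2 × 4 / 1000 = 932.7 kN.
Design strength φR_n = 0.75 × 932.7 = 700 kN.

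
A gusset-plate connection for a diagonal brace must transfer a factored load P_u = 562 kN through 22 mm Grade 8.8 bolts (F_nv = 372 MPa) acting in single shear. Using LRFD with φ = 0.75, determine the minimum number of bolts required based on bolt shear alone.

A_b = π·22²/4 = 380.1 mm².
Per-bolt design strength φR_n = 0.75 × 372 × 380.1 × 1 / 1000 = 106.1 kN.
n ≥ 562 / 106.1 = 5.299 → use 6 bolts.

6 bolts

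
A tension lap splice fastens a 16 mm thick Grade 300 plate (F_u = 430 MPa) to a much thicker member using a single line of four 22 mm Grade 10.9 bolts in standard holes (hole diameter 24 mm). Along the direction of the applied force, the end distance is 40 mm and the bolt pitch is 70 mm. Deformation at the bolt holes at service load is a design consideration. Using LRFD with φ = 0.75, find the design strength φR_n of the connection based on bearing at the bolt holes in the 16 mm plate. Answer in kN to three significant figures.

991 kN

Per bolt r_n = 1.2 l_c t F_u ≤ 2.4 d t F_u; upper limit = 2.4 × 22 × 16 × 430 / 1000 = 363.3 kN.
Edge bolt: l_c = 40 − 24/2 = 28 mm → 1.2 × 28 × 16 × 430 / 1000 = 231.2 → r_n = 231.2 kN.
Interior bolts: l_c = 70 − 24 = 46 mm → 1.2 × 46 × 16 × 430 / 1000 = 379.8 → r_n = 363.3 kN.
R_n = 1 × 231.2 + 3 × 363.3 = 1321 kN.
Design strength φR_n = 0.75 × 1321 = 991 kN.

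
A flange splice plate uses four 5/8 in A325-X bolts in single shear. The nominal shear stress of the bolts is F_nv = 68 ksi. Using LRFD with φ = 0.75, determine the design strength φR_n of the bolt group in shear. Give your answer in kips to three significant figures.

62.6 kips

A_b = π × 0.625² / 4 = 0.3068 in².
R_n = F_nv · A_b · n · n_s = 68 × 0.3068 × 4 × 1 = 83.45 kips.
Design strength φR_n = 0.75 × 83.45 = 62.6 kips.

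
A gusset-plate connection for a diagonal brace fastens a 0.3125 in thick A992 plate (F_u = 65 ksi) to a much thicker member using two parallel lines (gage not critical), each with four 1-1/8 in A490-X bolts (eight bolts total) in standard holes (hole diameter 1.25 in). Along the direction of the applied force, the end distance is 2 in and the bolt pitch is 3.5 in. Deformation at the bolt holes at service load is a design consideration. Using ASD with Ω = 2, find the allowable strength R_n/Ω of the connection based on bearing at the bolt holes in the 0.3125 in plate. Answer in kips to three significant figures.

198 kips

Per bolt r_n = 1.2 l_c t F_u ≤ 2.4 d t F_u; upper limit = 2.4 × 1.125 × 0.3125 × 65 = 54.84 kips.
Edge bolt: l_c = 2 − 1.25/2 = 1.375 in → 1.2 × 1.375 × 0.3125 × 65 = 33.52 → r_n = 33.52 kips.
Interior bolts: l_c = 3.5 − 1.25 = 2.25 in → 1.2 × 2.25 × 0.3125 × 65 = 54.84 → r_n = 54.84 kips.
R_n = 2 × 33.52 + 6 × 54.84 = 396.1 kips.
Allowable strength R_n/Ω = 396.1 / 2 = 198 kips.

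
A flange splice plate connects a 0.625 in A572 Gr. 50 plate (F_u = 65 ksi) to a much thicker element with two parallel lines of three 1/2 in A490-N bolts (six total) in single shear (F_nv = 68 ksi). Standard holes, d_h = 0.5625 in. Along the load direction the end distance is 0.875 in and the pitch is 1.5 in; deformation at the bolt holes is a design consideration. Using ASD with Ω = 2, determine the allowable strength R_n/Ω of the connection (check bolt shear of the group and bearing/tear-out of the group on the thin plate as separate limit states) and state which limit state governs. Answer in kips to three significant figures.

40.1 kips (bolt shear governs)

Bolt shear: A_b = π·0.5²/4 = 0.1963 in²; R_n = 68 × 0.1963 × 6 × 1 = 80.11 kips → 80.11 / 2 = 40.1 kips.
Bearing (1.2 l_c t F_u ≤ 2.4 d t F_u): upper limit = 2.4·0.5·0.625·65 = 48.75 kips.
  Edge l_c = 0.875 − 0.5625/2 = 0.5938 → r_n = 28.95 kips; interior l_c = 1.5 − 0.5625 = 0.9375 → r_n = 45.7 kips.
  R_n,bearing = 2·28.95 + 4·45.7 = 240.7 kips → 240.7 / 2 = 120 kips.
Bolt shear governs: 40.1 kips.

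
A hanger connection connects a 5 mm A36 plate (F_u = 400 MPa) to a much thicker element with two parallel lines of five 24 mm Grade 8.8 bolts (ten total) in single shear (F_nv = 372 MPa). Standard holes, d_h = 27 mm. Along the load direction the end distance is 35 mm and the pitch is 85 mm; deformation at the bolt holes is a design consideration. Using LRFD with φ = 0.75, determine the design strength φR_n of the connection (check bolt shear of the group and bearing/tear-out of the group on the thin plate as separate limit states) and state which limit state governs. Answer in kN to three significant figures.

Bolt shear: A_b = π·24²/4 = 452.4 mm²; R_n = 372 × 452.4 × 10 × 1 / 1000 = 1683 kN → 0.75 × 1683 = 1260 kN.
Bearing (1.2 l_c t F_u ≤ 2.4 d t F_u): upper limit = 2.4·24·5·400 / 1000 = 115.2 kN.
  Edge l_c = 35 − 27/2 = 21.5 → r_n = 51.6 kN; interior l_c = 85 − 27 = 58 → r_n = 115.2 kN.
  R_n,bearing = 2·51.6 + 8·115.2 = 1025 kN → 0.75 × 1025 = 769 kN.
Bearing governs: 769 kN.

769 kN (bearing governs)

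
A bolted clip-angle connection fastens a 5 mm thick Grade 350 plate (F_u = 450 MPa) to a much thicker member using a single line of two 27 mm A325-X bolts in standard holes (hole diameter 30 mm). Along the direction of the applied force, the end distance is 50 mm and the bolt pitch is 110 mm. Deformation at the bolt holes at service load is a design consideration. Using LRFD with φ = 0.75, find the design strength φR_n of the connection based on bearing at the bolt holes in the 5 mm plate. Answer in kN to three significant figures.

Per bolt r_n = 1.2 l_c t F_u ≤ 2.4 d t F_u; upper limit = 2.4 × 27 × 5 × 450 / 1000 = 145.8 kN.
Edge bolt: l_c = 50 − 30/2 = 35 mm → 1.2 × 35 × 5 × 450 / 1000 = 94.5 → r_n = 94.5 kN.
Interior bolts: l_c = 110 − 30 = 80 mm → 1.2 × 80 × 5 × 450 / 1000 = 216 → r_n = 145.8 kN.
R_n = 1 × 94.5 + 1 × 145.8 = 240.3 kN.
Design strength φR_n = 0.75 × 240.3 = 180 kN.

180 kN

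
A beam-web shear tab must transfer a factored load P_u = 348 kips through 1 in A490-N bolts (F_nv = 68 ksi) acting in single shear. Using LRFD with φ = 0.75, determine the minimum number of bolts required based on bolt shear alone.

A_b = π·1²/4 = 0.7854 in².
Per-bolt design strength φR_n = 0.75 × 68 × 0.7854 × 1 = 40.06 kips.
n ≥ 348 / 40.06 = 8.688 → use 9 bolts.

9 bolts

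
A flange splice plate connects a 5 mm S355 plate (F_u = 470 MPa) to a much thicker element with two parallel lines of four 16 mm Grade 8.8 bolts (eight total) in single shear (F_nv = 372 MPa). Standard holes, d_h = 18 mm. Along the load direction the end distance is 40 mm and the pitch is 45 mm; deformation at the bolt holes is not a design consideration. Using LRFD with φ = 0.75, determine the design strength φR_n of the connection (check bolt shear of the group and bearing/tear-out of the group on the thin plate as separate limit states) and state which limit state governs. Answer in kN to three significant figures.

Bolt shear: A_b = π·16²/4 = 201.1 mm²; R_n = 372 × 201.1 × 8 × 1 / 1000 = 598.4 kN → 0.75 × 598.4 = 449 kN.
Bearing (1.5 l_c t F_u ≤ 3.0 d t F_u): upper limit = 3.0·16·5·470 / 1000 = 112.8 kN.
  Edge l_c = 40 − 18/2 = 31 → r_n = 109.3 kN; interior l_c = 45 − 18 = 27 → r_n = 95.17 kN.
  R_n,bearing = 2·109.3 + 6·95.17 = 789.6 kN → 0.75 × 789.6 = 592 kN.
Bolt shear governs: 449 kN.

449 kN (bolt shear governs)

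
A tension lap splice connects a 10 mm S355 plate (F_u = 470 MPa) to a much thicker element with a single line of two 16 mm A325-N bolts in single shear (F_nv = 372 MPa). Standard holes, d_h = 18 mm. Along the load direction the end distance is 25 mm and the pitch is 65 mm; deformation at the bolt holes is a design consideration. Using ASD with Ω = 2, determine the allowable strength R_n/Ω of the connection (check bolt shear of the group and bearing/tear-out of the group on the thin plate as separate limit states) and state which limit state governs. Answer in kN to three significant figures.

Bolt shear: A_b = π·16²/4 = 201.1 mm²; R_n = 372 × 201.1 × 2 × 1 / 1000 = 149.6 kN → 149.6 / 2 = 74.8 kN.
Bearing (1.2 l_c t F_u ≤ 2.4 d t F_u): upper limit = 2.4·16·10·470 / 1000 = 180.5 kN.
  Edge l_c = 25 − 18/2 = 16 → r_n = 90.24 kN; interior l_c = 65 − 18 = 47 → r_n = 180.5 kN.
  R_n,bearing = 1·90.24 + 1·180.5 = 270.7 kN → 270.7 / 2 = 135 kN.
Bolt shear governs: 74.8 kN.

74.8 kN (bolt shear governs)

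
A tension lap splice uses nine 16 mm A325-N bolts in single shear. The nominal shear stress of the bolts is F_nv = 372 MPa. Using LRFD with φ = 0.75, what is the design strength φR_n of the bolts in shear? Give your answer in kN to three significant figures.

505 kN

A_b = π × 16² / 4 = 201.1 mm².
R_n = F_nv · A_b · n · n_s = 372 × 201.1 × 9 × 1 / 1000 = 673.2 kN.
Design strength φR_n = 0.75 × 673.2 = 505 kN.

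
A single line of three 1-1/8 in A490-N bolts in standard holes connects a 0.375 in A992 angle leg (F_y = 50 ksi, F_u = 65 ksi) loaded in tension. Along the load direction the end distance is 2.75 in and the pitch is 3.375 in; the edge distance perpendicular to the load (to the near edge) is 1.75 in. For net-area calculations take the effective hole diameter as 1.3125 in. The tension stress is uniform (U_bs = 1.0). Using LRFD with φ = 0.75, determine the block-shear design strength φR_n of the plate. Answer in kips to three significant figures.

Shear plane L_v = 2.75 + 2·3.375 = 9.5 in; A_gv = 9.5 × 0.375 = 3.562 in².
A_nv = (9.5 − 2.5·1.3125) × 0.375 = 2.332 in².
A_nt = (1.75 − 0.5·1.3125) × 0.375 = 0.4102 in².
0.6 F_u A_nv = 90.95 kips; 0.6 F_y A_gv = 106.9 kips → shear rupture governs the shear term.
R_n = 90.95 + 1.0 × 65 × 0.4102 = 117.6 kips.
Design strength φR_n = 0.75 × 117.6 = 88.2 kips.

88.2 kips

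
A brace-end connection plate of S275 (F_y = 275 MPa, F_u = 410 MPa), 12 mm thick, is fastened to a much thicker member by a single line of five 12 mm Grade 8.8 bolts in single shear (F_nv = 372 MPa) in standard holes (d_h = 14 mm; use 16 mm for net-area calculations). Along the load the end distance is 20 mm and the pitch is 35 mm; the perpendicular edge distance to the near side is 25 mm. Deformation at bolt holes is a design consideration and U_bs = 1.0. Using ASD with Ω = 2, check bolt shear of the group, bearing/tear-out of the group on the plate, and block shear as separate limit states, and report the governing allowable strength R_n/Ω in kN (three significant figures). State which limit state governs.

Bolt shear: A_b = π·12²/4 = 113.1 mm²; R_n = 372 × 113.1 × 5 × 1 / 1000 = 210.4 kN → 210.4 / 2 = 105 kN.
Bearing: edge l_c = 13, r_n = 76.75 kN; interior l_c = 21, r_n = 124 kN; R_n = 76.75 + 4·124 = 572.7 kN → 286 kN.
Block shear: A_gv = 1920, A_nv = 1056, A_nt = 204 mm²; R_n = min(0.6F_uA_nv, 0.6F_yA_gv) + U_bs·F_u·A_nt = 343.4 kN → 172 kN.
Bolt shear governs: 105 kN.

105 kN (bolt shear governs)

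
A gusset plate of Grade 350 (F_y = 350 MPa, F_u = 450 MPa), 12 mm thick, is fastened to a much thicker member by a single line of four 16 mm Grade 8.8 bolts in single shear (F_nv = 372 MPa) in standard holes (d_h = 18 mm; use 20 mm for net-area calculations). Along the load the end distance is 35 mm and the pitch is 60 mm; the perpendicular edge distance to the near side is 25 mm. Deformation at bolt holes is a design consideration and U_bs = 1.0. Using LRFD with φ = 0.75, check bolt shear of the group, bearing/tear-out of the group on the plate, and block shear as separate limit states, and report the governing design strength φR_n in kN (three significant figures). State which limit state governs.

Bolt shear: A_b = π·16²/4 = 201.1 mm²; R_n = 372 × 201.1 × 4 × 1 / 1000 = 299.2 kN → 0.75 × 299.2 = 224 kN.
Bearing: edge l_c = 26, r_n = 168.5 kN; interior l_c = 42, r_n = 207.4 kN; R_n = 168.5 + 3·207.4 = 790.6 kN → 593 kN.
Block shear: A_gv = 2580, A_nv = 1740, A_nt = 180 mm²; R_n = min(0.6F_uA_nv, 0.6F_yA_gv) + U_bs·F_u·A_nt = 550.8 kN → 413 kN.
Bolt shear governs: 224 kN.

224 kN (bolt shear governs)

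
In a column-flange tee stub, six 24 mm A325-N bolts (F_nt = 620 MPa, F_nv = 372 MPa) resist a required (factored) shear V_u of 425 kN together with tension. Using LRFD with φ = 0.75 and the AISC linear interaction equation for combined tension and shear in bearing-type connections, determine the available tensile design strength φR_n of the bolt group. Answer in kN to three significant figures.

932 kN

A_b = π·24²/4 = 452.4 mm²; f_rv = 425 × 1000 / (6 × 452.4) = 156.6 MPa.
F'_nt = 1.3 F_nt − (F_nt / φF_nv) f_rv = 1.3·620 − (620/(0.75·372))·156.6 = 458.1 MPa, capped at F_nt → F'_nt = 458.1 MPa.
R_n = F'_nt · A_b · n = 458.1 × 452.4 × 6 / 1000 = 1243 kN.
Design strength φR_n = 0.75 × 1243 = 932 kN.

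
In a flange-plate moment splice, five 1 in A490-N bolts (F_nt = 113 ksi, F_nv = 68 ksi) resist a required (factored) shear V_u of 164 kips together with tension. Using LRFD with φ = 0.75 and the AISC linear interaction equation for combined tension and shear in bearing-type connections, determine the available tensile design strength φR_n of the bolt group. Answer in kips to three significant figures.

A_b = π·1²/4 = 0.7854 in²; f_rv = 164 / (5 × 0.7854) = 41.76 ksi.
F'_nt = 1.3 F_nt − (F_nt / φF_nv) f_rv = 1.3·113 − (113/(0.75·68))·41.76 = 54.37 ksi, capped at F_nt → F'_nt = 54.37 ksi.
R_n = F'_nt · A_b · n = 54.37 × 0.7854 × 5 = 213.5 kips.
Design strength φR_n = 0.75 × 213.5 = 160 kips.

160 kips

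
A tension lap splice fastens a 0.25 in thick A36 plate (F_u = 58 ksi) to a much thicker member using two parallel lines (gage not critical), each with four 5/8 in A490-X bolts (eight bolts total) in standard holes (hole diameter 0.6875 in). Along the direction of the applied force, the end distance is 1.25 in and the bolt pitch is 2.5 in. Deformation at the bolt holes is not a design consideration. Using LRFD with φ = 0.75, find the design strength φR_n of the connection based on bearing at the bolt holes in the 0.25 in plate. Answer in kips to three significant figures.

152 kips

Per bolt r_n = 1.5 l_c t F_u ≤ 3.0 d t F_u; upper limit = 3.0 × 0.625 × 0.25 × 58 = 27.19 kips.
Edge bolt: l_c = 1.25 − 0.6875/2 = 0.9062 in → 1.5 × 0.9062 × 0.25 × 58 = 19.71 → r_n = 19.71 kips.
Interior bolts: l_c = 2.5 − 0.6875 = 1.812 in → 1.5 × 1.812 × 0.25 × 58 = 39.42 → r_n = 27.19 kips.
R_n = 2 × 19.71 + 6 × 27.19 = 202.5 kips.
Design strength φR_n = 0.75 × 202.5 = 152 kips.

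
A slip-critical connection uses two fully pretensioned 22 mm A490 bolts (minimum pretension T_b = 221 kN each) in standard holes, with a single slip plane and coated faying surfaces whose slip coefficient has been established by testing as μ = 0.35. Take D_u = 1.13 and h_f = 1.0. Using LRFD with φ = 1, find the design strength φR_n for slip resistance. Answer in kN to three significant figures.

R_n = μ · D_u · h_f · T_b · n_s · n_b = 0.35 × 1.13 × 1.0 × 221 × 1 × 2 = 174.8 kN.
Design strength φR_n = 1 × 174.8 = 175 kN.

175 kN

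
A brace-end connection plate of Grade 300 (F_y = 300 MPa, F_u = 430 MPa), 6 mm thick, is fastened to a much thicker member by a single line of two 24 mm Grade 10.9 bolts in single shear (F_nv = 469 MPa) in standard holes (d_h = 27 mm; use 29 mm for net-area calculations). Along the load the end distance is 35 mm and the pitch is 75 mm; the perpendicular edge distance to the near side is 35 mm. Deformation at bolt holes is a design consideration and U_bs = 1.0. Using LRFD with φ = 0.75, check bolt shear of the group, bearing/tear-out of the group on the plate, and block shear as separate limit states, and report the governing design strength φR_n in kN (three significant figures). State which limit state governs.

Bolt shear: A_b = π·24²/4 = 452.4 mm²; R_n = 469 × 452.4 × 2 × 1 / 1000 = 424.3 kN → 0.75 × 424.3 = 318 kN.
Bearing: edge l_c = 21.5, r_n = 66.56 kN; interior l_c = 48, r_n = 148.6 kN; R_n = 66.56 + 1·148.6 = 215.2 kN → 161 kN.
Block shear: A_gv = 660, A_nv = 399, A_nt = 123 mm²; R_n = min(0.6F_uA_nv, 0.6F_yA_gv) + U_bs·F_u·A_nt = 155.8 kN → 117 kN.
Block shear governs: 117 kN.

117 kN (block shear governs)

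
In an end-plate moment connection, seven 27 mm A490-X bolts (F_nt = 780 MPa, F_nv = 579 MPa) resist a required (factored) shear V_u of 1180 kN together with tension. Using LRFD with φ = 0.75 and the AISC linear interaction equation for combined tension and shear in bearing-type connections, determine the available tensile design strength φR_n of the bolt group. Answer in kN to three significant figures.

A_b = π·27²/4 = 572.6 mm²; f_rv = 1180 × 1000 / (7 × 572.6) = 294.4 MPa.
F'_nt = 1.3 F_nt − (F_nt / φF_nv) f_rv = 1.3·780 − (780/(0.75·579))·294.4 = 485.2 MPa, capped at F_nt → F'_nt = 485.2 MPa.
R_n = F'_nt · A_b · n = 485.2 × 572.6 × 7 / 1000 = 1944 kN.
Design strength φR_n = 0.75 × 1944 = 1460 kN.

1460 kN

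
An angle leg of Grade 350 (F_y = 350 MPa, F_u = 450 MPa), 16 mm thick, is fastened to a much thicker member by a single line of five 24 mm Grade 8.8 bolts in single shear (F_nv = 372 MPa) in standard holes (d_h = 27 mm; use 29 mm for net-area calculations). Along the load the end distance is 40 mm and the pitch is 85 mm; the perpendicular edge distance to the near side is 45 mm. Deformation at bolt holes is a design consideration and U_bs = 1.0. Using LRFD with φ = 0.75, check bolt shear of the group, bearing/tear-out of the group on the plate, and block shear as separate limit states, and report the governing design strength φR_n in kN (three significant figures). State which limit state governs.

631 kN (bolt shear governs)

Bolt shear: A_b = π·24²/4 = 452.4 mm²; R_n = 372 × 452.4 × 5 × 1 / 1000 = 841.4 kN → 0.75 × 841.4 = 631 kN.
Bearing: edge l_c = 26.5, r_n = 229 kN; interior l_c = 58, r_n = 414.7 kN; R_n = 229 + 4·414.7 = 1888 kN → 1420 kN.
Block shear: A_gv = 6080, A_nv = 3992, A_nt = 488 mm²; R_n = min(0.6F_uA_nv, 0.6F_yA_gv) + U_bs·F_u·A_nt = 1297 kN → 973 kN.
Bolt shear governs: 631 kN.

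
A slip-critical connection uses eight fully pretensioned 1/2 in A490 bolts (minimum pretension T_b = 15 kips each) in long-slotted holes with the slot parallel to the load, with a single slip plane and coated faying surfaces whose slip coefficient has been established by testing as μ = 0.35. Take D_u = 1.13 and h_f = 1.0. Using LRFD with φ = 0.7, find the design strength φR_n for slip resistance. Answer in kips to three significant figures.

33.2 kips

R_n = μ · D_u · h_f · T_b · n_s · n_b = 0.35 × 1.13 × 1.0 × 15 × 1 × 8 = 47.46 kips.
Design strength φR_n = 0.7 × 47.46 = 33.2 kips.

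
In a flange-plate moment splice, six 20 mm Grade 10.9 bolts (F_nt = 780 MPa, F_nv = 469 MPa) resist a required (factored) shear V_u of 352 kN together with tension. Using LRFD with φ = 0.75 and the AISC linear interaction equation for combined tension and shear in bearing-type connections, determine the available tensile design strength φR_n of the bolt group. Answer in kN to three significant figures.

848 kN

A_b = π·20²/4 = 314.2 mm²; f_rv = 352 × 1000 / (6 × 314.2) = 186.7 MPa.
F'_nt = 1.3 F_nt − (F_nt / φF_nv) f_rv = 1.3·780 − (780/(0.75·469))·186.7 = 599.9 MPa, capped at F_nt → F'_nt = 599.9 MPa.
R_n = F'_nt · A_b · n = 599.9 × 314.2 × 6 / 1000 = 1131 kN.
Design strength φR_n = 0.75 × 1131 = 848 kN.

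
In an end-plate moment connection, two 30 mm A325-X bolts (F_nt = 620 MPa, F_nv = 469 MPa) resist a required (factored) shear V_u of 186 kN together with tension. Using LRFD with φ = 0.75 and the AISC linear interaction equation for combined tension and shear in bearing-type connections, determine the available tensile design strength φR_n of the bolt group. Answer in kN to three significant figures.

A_b = π·30²/4 = 706.9 mm²; f_rv = 186 × 1000 / (2 × 706.9) = 131.6 MPa.
F'_nt = 1.3 F_nt − (F_nt / φF_nv) f_rv = 1.3·620 − (620/(0.75·469))·131.6 = 574.1 MPa, capped at F_nt → F'_nt = 574.1 MPa.
R_n = F'_nt · A_b · n = 574.1 × 706.9 × 2 / 1000 = 811.6 kN.
Design strength φR_n = 0.75 × 811.6 = 609 kN.

609 kN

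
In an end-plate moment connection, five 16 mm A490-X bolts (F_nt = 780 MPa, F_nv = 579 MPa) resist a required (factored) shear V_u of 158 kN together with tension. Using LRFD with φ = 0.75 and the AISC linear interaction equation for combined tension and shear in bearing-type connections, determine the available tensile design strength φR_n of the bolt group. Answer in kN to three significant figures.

A_b = π·16²/4 = 201.1 mm²; f_rv = 158 × 1000 / (5 × 201.1) = 157.2 MPa.
F'_nt = 1.3 F_nt − (F_nt / φF_nv) f_rv = 1.3·780 − (780/(0.75·579))·157.2 = 731.7 MPa, capped at F_nt → F'_nt = 731.7 MPa.
R_n = F'_nt · A_b · n = 731.7 × 201.1 × 5 / 1000 = 735.6 kN.
Design strength φR_n = 0.75 × 735.6 = 552 kN.

552 kN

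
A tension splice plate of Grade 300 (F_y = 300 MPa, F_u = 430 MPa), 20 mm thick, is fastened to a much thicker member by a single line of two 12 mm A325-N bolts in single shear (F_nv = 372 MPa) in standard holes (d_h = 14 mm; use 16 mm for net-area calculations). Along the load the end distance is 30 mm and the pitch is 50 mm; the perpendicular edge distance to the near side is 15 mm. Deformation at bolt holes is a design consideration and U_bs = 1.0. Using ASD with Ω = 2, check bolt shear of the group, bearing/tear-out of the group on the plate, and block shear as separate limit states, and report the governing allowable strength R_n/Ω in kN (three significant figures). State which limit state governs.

42.1 kN (bolt shear governs)

Bolt shear: A_b = π·12²/4 = 113.1 mm²; R_n = 372 × 113.1 × 2 × 1 / 1000 = 84.14 kN → 84.14 / 2 = 42.1 kN.
Bearing: edge l_c = 23, r_n = 237.4 kN; interior l_c = 36, r_n = 247.7 kN; R_n = 237.4 + 1·247.7 = 485 kN → 243 kN.
Block shear: A_gv = 1600, A_nv = 1120, A_nt = 140 mm²; R_n = min(0.6F_uA_nv, 0.6F_yA_gv) + U_bs·F_u·A_nt = 348.2 kN → 174 kN.
Bolt shear governs: 42.1 kN.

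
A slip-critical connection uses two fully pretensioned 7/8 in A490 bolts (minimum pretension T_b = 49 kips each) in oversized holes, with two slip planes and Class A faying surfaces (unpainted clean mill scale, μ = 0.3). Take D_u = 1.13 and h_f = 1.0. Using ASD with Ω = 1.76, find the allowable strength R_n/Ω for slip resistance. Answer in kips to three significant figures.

37.8 kips

R_n = μ · D_u · h_f · T_b · n_s · n_b = 0.3 × 1.13 × 1.0 × 49 × 2 × 2 = 66.44 kips.
Allowable strength R_n/Ω = 66.44 / 1.76 = 37.8 kips.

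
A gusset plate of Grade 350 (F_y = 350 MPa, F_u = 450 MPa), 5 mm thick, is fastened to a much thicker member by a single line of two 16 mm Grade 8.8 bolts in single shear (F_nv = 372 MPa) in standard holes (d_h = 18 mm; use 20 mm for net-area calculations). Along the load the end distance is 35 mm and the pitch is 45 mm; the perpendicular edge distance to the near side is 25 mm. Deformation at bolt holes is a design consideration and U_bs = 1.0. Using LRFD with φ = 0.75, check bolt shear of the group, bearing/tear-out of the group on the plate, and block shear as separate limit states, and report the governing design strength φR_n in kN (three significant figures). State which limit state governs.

75.9 kN (block shear governs)

Bolt shear: A_b = π·16²/4 = 201.1 mm²; R_n = 372 × 201.1 × 2 × 1 / 1000 = 149.6 kN → 0.75 × 149.6 = 112 kN.
Bearing: edge l_c = 26, r_n = 70.2 kN; interior l_c = 27, r_n = 72.9 kN; R_n = 70.2 + 1·72.9 = 143.1 kN → 107 kN.
Block shear: A_gv = 400, A_nv = 250, A_nt = 75 mm²; R_n = min(0.6F_uA_nv, 0.6F_yA_gv) + U_bs·F_u·A_nt = 101.2 kN → 75.9 kN.
Block shear governs: 75.9 kN.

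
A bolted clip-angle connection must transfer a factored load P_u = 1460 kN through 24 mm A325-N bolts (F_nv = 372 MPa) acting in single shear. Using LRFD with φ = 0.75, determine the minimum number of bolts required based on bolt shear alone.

12 bolts

A_b = π·24²/4 = 452.4 mm².
Per-bolt design strength φR_n = 0.75 × 372 × 452.4 × 1 / 1000 = 126.2 kN.
n ≥ 1460 / 126.2 = 11.57 → use 12 bolts.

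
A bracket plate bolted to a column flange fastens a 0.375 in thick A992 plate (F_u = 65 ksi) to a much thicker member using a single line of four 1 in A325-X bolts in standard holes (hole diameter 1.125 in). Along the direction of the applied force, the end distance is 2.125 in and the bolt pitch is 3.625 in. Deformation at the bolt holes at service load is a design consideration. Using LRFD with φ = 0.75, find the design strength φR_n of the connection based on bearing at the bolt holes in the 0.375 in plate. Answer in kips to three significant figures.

166 kips

Per bolt r_n = 1.2 l_c t F_u ≤ 2.4 d t F_u; upper limit = 2.4 × 1 × 0.375 × 65 = 58.5 kips.
Edge bolt: l_c = 2.125 − 1.125/2 = 1.562 in → 1.2 × 1.562 × 0.375 × 65 = 45.7 → r_n = 45.7 kips.
Interior bolts: l_c = 3.625 − 1.125 = 2.5 in → 1.2 × 2.5 × 0.375 × 65 = 73.12 → r_n = 58.5 kips.
R_n = 1 × 45.7 + 3 × 58.5 = 221.2 kips.
Design strength φR_n = 0.75 × 221.2 = 166 kips.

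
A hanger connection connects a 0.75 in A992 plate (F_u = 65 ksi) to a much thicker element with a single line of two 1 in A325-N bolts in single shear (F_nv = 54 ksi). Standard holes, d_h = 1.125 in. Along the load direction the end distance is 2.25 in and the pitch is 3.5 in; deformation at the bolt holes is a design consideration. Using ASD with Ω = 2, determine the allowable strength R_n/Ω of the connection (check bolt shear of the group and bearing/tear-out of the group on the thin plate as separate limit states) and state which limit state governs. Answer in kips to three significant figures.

42.4 kips (bolt shear governs)

Bolt shear: A_b = π·1²/4 = 0.7854 in²; R_n = 54 × 0.7854 × 2 × 1 = 84.82 kips → 84.82 / 2 = 42.4 kips.
Bearing (1.2 l_c t F_u ≤ 2.4 d t F_u): upper limit = 2.4·1·0.75·65 = 117 kips.
  Edge l_c = 2.25 − 1.125/2 = 1.688 → r_n = 98.72 kips; interior l_c = 3.5 − 1.125 = 2.375 → r_n = 117 kips.
  R_n,bearing = 1·98.72 + 1·117 = 215.7 kips → 215.7 / 2 = 108 kips.
Bolt shear governs: 42.4 kips.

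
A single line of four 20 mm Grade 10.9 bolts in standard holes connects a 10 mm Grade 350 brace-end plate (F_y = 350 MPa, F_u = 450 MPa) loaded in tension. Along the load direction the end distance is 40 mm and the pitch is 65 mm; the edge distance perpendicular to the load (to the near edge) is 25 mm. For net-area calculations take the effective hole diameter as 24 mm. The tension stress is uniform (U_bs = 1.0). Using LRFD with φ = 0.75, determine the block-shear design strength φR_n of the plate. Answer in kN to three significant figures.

Shear plane L_v = 40 + 3·65 = 235 mm; A_gv = 235 × 10 = 2350 mm².
A_nv = (235 − 3.5·24) × 10 = 1510 mm².
A_nt = (25 − 0.5·24) × 10 = 130 mm².
0.6 F_u A_nv = 407.7 kN; 0.6 F_y A_gv = 493.5 kN → shear rupture governs the shear term.
R_n = 407.7 + 1.0 × 450 × 130 / 1000 = 466.2 kN.
Design strength φR_n = 0.75 × 466.2 = 350 kN.

350 kN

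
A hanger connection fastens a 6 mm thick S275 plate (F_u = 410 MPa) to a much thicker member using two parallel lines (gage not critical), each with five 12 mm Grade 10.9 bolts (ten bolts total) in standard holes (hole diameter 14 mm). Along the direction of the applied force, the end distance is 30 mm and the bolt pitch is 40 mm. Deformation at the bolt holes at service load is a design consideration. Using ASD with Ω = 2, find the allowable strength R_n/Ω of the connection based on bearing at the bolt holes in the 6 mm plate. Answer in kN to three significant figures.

Per bolt r_n = 1.2 l_c t F_u ≤ 2.4 d t F_u; upper limit = 2.4 × 12 × 6 × 410 / 1000 = 70.85 kN.
Edge bolt: l_c = 30 − 14/2 = 23 mm → 1.2 × 23 × 6 × 410 / 1000 = 67.9 → r_n = 67.9 kN.
Interior bolts: l_c = 40 − 14 = 26 mm → 1.2 × 26 × 6 × 410 / 1000 = 76.75 → r_n = 70.85 kN.
R_n = 2 × 67.9 + 8 × 70.85 = 702.6 kN.
Allowable strength R_n/Ω = 702.6 / 2 = 351 kN.

351 kN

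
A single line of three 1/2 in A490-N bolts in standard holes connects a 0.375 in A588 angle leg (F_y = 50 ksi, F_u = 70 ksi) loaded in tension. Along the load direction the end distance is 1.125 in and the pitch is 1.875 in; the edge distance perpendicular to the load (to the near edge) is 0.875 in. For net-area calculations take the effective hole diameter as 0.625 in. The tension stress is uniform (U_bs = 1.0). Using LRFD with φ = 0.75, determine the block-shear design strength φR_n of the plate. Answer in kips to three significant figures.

50.2 kips

Shear plane L_v = 1.125 + 2·1.875 = 4.875 in; A_gv = 4.875 × 0.375 = 1.828 in².
A_nv = (4.875 − 2.5·0.625) × 0.375 = 1.242 in².
A_nt = (0.875 − 0.5·0.625) × 0.375 = 0.2109 in².
0.6 F_u A_nv = 52.17 kips; 0.6 F_y A_gv = 54.84 kips → shear rupture governs the shear term.
R_n = 52.17 + 1.0 × 70 × 0.2109 = 66.94 kips.
Design strength φR_n = 0.75 × 66.94 = 50.2 kips.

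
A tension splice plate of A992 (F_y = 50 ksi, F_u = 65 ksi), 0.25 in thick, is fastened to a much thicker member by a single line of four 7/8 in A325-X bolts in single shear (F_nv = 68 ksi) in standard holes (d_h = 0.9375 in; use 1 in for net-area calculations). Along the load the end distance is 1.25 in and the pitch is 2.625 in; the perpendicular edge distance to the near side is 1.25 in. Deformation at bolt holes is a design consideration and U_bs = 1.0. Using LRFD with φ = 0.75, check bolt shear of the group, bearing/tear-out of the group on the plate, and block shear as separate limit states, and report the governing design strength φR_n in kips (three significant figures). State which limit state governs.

50.3 kips (block shear governs)

Bolt shear: A_b = π·0.875²/4 = 0.6013 in²; R_n = 68 × 0.6013 × 4 × 1 = 163.6 kips → 0.75 × 163.6 = 123 kips.
Bearing: edge l_c = 0.7812, r_n = 15.23 kips; interior l_c = 1.688, r_n = 32.91 kips; R_n = 15.23 + 3·32.91 = 114 kips → 85.5 kips.
Block shear: A_gv = 2.281, A_nv = 1.406, A_nt = 0.1875 in²; R_n = min(0.6F_uA_nv, 0.6F_yA_gv) + U_bs·F_u·A_nt = 67.03 kips → 50.3 kips.
Block shear governs: 50.3 kips.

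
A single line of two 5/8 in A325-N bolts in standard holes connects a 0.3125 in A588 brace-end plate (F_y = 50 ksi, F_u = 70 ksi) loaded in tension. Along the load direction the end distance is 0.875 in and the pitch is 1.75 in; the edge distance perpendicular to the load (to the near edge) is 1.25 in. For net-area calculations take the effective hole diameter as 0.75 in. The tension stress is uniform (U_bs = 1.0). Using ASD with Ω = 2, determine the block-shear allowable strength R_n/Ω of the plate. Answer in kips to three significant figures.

Shear plane L_v = 0.875 + 1·1.75 = 2.625 in; A_gv = 2.625 × 0.3125 = 0.8203 in².
A_nv = (2.625 − 1.5·0.75) × 0.3125 = 0.4688 in².
A_nt = (1.25 − 0.5·0.75) × 0.3125 = 0.2734 in².
0.6 F_u A_nv = 19.69 kips; 0.6 F_y A_gv = 24.61 kips → shear rupture governs the shear term.
R_n = 19.69 + 1.0 × 70 × 0.2734 = 38.83 kips.
Allowable strength R_n/Ω = 38.83 / 2 = 19.4 kips.

19.4 kips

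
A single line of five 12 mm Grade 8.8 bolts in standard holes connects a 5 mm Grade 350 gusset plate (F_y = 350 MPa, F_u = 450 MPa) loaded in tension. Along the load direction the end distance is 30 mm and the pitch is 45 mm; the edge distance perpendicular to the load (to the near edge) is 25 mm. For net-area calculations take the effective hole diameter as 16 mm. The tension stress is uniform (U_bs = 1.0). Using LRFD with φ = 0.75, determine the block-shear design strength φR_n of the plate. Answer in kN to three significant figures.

168 kN

Shear plane L_v = 30 + 4·45 = 210 mm; A_gv = 210 × 5 = 1050 mm².
A_nv = (210 − 4.5·16) × 5 = 690 mm².
A_nt = (25 − 0.5·16) × 5 = 85 mm².
0.6 F_u A_nv = 186.3 kN; 0.6 F_y A_gv = 220.5 kN → shear rupture governs the shear term.
R_n = 186.3 + 1.0 × 450 × 85 / 1000 = 224.6 kN.
Design strength φR_n = 0.75 × 224.6 = 168 kN.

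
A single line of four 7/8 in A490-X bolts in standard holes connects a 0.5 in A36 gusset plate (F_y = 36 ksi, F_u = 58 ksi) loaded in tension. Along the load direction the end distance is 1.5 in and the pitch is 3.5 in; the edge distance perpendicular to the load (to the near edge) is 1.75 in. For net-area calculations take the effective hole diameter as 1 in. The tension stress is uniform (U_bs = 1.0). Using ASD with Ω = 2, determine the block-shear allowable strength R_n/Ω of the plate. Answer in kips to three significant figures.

Shear plane L_v = 1.5 + 3·3.5 = 12 in; A_gv = 12 × 0.5 = 6 in².
A_nv = (12 − 3.5·1) × 0.5 = 4.25 in².
A_nt = (1.75 − 0.5·1) × 0.5 = 0.625 in².
0.6 F_u A_nv = 147.9 kips; 0.6 F_y A_gv = 129.6 kips → shear yielding governs the shear term.
R_n = 129.6 + 1.0 × 58 × 0.625 = 165.8 kips.
Allowable strength R_n/Ω = 165.8 / 2 = 82.9 kips.

82.9 kips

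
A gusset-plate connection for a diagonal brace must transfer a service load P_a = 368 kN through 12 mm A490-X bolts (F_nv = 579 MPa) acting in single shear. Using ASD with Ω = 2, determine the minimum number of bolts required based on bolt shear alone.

A_b = π·12²/4 = 113.1 mm².
Per-bolt allowable strength R_n/Ω = 579 × 113.1 × 1 / 1000 / 2 = 32.74 kN.
n ≥ 368 / 32.74 = 11.24 → use 12 bolts.

12 bolts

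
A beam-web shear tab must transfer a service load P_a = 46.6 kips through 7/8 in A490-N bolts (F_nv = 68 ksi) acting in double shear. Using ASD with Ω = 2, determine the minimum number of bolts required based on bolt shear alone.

2 bolts

A_b = π·0.875²/4 = 0.6013 in².
Per-bolt allowable strength R_n/Ω = 68 × 0.6013 × 2 / 2 = 40.89 kips.
n ≥ 46.6 / 40.89 = 1.14 → use 2 bolts.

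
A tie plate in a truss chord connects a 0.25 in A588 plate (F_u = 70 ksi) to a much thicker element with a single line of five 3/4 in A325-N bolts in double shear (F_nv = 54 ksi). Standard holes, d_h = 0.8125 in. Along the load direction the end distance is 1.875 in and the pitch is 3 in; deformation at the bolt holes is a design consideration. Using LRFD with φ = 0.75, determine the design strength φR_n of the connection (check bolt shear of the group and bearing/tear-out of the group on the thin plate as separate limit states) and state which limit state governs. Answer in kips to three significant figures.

118 kips (bearing governs)

Bolt shear: A_b = π·0.75²/4 = 0.4418 in²; R_n = 54 × 0.4418 × 5 × 2 = 238.6 kips → 0.75 × 238.6 = 179 kips.
Bearing (1.2 l_c t F_u ≤ 2.4 d t F_u): upper limit = 2.4·0.75·0.25·70 = 31.5 kips.
  Edge l_c = 1.875 − 0.8125/2 = 1.469 → r_n = 30.84 kips; interior l_c = 3 − 0.8125 = 2.188 → r_n = 31.5 kips.
  R_n,bearing = 1·30.84 + 4·31.5 = 156.8 kips → 0.75 × 156.8 = 118 kips.
Bearing governs: 118 kips.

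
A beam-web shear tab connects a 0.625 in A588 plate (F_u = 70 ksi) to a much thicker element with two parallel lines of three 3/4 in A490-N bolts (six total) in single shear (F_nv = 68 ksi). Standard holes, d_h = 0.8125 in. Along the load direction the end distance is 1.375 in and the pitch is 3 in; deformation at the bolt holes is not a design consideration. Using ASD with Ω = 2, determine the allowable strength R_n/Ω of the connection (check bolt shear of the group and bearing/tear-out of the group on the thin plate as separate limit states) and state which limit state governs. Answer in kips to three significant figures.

90.1 kips (bolt shear governs)

Bolt shear: A_b = π·0.75²/4 = 0.4418 in²; R_n = 68 × 0.4418 × 6 × 1 = 180.2 kips → 180.2 / 2 = 90.1 kips.
Bearing (1.5 l_c t F_u ≤ 3.0 d t F_u): upper limit = 3.0·0.75·0.625·70 = 98.44 kips.
  Edge l_c = 1.375 − 0.8125/2 = 0.9688 → r_n = 63.57 kips; interior l_c = 3 − 0.8125 = 2.188 → r_n = 98.44 kips.
  R_n,bearing = 2·63.57 + 4·98.44 = 520.9 kips → 520.9 / 2 = 260 kips.
Bolt shear governs: 90.1 kips.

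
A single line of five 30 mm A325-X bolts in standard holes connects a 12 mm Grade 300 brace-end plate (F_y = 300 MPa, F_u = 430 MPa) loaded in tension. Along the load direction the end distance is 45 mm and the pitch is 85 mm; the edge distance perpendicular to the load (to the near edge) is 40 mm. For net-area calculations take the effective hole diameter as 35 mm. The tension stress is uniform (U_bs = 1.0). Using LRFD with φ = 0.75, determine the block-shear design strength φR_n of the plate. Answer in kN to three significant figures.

615 kN

Shear plane L_v = 45 + 4·85 = 385 mm; A_gv = 385 × 12 = 4620 mm².
A_nv = (385 − 4.5·35) × 12 = 2730 mm².
A_nt = (40 − 0.5·35) × 12 = 270 mm².
0.6 F_u A_nv = 704.3 kN; 0.6 F_y A_gv = 831.6 kN → shear rupture governs the shear term.
R_n = 704.3 + 1.0 × 430 × 270 / 1000 = 820.4 kN.
Design strength φR_n = 0.75 × 820.4 = 615 kN.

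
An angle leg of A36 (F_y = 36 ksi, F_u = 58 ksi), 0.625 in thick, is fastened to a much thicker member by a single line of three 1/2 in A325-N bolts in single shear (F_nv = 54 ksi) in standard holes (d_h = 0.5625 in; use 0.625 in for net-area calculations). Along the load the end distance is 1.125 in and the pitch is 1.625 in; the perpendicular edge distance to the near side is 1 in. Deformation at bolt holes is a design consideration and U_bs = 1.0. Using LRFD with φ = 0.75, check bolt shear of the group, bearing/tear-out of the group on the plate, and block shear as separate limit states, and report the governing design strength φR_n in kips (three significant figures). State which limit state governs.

23.9 kips (bolt shear governs)

Bolt shear: A_b = π·0.5²/4 = 0.1963 in²; R_n = 54 × 0.1963 × 3 × 1 = 31.81 kips → 0.75 × 31.81 = 23.9 kips.
Bearing: edge l_c = 0.8438, r_n = 36.7 kips; interior l_c = 1.062, r_n = 43.5 kips; R_n = 36.7 + 2·43.5 = 123.7 kips → 92.8 kips.
Block shear: A_gv = 2.734, A_nv = 1.758, A_nt = 0.4297 in²; R_n = min(0.6F_uA_nv, 0.6F_yA_gv) + U_bs·F_u·A_nt = 83.98 kips → 63 kips.
Bolt shear governs: 23.9 kips.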